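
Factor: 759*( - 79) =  - 3^1  *  11^1* 23^1*79^1 = -59961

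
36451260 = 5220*6983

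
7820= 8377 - 557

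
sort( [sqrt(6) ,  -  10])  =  [ - 10, sqrt(6 ) ] 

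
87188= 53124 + 34064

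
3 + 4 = 7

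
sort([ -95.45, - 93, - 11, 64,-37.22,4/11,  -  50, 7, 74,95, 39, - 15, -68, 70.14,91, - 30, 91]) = [ -95.45, - 93, - 68,-50, -37.22, -30, - 15, - 11, 4/11, 7, 39, 64, 70.14 , 74, 91,91, 95]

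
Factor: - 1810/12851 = -2^1*5^1*71^(- 1) = - 10/71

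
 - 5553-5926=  - 11479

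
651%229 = 193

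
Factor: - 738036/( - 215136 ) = 247/72 = 2^( - 3)*3^( - 2)*13^1*19^1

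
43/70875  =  43/70875 = 0.00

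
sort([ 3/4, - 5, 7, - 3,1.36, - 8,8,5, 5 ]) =[ - 8,  -  5, - 3, 3/4 , 1.36,5 , 5,7 , 8 ]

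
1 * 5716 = 5716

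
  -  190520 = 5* ( - 38104)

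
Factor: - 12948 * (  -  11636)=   150662928 = 2^4 * 3^1 * 13^1*83^1* 2909^1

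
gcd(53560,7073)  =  1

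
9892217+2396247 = 12288464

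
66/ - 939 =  - 22/313= - 0.07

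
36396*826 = 30063096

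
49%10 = 9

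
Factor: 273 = 3^1*7^1*13^1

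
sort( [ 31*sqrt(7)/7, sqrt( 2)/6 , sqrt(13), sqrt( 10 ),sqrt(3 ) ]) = [ sqrt (2)/6 , sqrt(3 ), sqrt( 10),sqrt( 13 ), 31*sqrt(7) /7]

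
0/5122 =0 = 0.00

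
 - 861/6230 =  - 1 + 767/890 = -0.14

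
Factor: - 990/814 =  - 3^2*5^1*37^( -1)= -45/37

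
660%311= 38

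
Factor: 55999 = 29^1*1931^1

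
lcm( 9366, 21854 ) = 65562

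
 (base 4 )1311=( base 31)3O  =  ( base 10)117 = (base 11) A7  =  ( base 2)1110101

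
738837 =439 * 1683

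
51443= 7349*7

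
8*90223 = 721784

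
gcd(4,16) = 4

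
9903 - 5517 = 4386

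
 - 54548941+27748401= - 26800540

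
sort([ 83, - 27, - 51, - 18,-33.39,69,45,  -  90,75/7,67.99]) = [ - 90,-51, - 33.39,  -  27,  -  18,75/7 , 45, 67.99,69,83]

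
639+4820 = 5459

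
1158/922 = 1 + 118/461 = 1.26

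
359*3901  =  1400459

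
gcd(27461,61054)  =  7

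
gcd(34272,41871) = 51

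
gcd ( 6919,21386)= 629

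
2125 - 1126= 999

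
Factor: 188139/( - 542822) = -26877/77546 =- 2^(-1)*3^1*7^(  -  1)*17^2*29^ ( - 1) * 31^1*191^(-1) 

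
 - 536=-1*536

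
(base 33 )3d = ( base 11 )A2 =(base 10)112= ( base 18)64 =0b1110000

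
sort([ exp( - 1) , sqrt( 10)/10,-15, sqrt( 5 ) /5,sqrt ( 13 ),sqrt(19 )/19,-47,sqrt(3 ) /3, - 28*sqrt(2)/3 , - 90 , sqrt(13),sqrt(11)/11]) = [ - 90,-47 ,-15,- 28 * sqrt(2) /3, sqrt( 19) /19, sqrt( 11) /11,sqrt(10)/10, exp(-1 ) , sqrt (5 )/5,sqrt(3)/3,sqrt(13),sqrt ( 13 )]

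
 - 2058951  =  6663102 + -8722053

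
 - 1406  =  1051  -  2457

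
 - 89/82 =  - 2 + 75/82 = - 1.09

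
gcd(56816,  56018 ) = 2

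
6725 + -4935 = 1790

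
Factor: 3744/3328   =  2^( - 3 )*3^2=   9/8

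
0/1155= 0  =  0.00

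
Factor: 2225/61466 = 2^( - 1 )*5^2*73^( - 1 )*89^1*421^( - 1 )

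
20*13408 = 268160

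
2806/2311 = 2806/2311  =  1.21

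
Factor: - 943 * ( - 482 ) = 2^1*23^1*41^1*241^1 = 454526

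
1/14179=1/14179=0.00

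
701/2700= 701/2700 = 0.26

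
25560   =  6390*4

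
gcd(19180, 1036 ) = 28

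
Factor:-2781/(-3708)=2^ (- 2 )*3^1 =3/4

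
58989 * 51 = 3008439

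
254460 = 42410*6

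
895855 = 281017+614838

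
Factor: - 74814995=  - 5^1*14962999^1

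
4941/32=154 + 13/32 =154.41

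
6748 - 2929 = 3819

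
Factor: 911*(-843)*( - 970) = 744933810=2^1*3^1*5^1*97^1*281^1*911^1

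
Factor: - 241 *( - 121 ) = 11^2*241^1= 29161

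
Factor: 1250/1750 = 5^1*7^( - 1 )= 5/7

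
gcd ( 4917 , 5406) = 3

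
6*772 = 4632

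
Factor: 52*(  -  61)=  - 3172=-2^2*13^1*61^1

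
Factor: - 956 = - 2^2*239^1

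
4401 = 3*1467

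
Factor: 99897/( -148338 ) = -2^(-1 ) * 3^(-2 )*7^1 * 41^( - 1 )*71^1 = - 497/738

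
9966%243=3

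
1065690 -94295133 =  - 93229443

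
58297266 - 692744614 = -634447348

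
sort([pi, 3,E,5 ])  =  [E,3,pi, 5 ] 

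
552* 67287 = 37142424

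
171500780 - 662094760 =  - 490593980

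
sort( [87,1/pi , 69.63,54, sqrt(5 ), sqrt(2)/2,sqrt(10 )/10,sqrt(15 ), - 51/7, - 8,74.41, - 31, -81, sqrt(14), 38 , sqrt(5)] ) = [ - 81,-31, - 8, - 51/7, sqrt(10)/10,1/pi, sqrt(2 )/2,sqrt ( 5), sqrt (5),sqrt(14) , sqrt( 15), 38,54,69.63,74.41, 87]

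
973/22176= 139/3168 =0.04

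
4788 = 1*4788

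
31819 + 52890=84709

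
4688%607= 439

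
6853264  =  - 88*( - 77878 ) 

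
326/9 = 326/9 = 36.22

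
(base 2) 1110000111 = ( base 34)QJ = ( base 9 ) 1213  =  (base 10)903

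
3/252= 1/84 = 0.01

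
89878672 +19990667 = 109869339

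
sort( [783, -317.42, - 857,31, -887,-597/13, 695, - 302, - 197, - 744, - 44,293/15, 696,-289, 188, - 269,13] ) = [-887 , - 857,-744, - 317.42, - 302, - 289,-269, - 197, - 597/13 , - 44,  13,293/15, 31,188,  695,696,783]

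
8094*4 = 32376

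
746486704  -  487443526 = 259043178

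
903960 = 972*930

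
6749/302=6749/302 =22.35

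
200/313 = 200/313=0.64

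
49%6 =1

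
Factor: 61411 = 7^1*31^1*283^1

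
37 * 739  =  27343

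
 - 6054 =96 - 6150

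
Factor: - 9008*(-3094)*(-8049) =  - 2^5*3^1*7^1* 13^1*17^1*563^1*2683^1 = -  224331682848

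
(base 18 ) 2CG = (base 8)1560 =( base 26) 17m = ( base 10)880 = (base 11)730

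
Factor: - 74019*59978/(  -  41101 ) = 4439511582/41101 = 2^1*3^1*11^1*23^(-1) * 1787^(- 1 )*2243^1*29989^1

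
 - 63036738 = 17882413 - 80919151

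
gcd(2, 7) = 1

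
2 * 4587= 9174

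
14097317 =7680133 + 6417184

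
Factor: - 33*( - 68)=2244= 2^2*3^1 * 11^1*17^1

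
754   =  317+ 437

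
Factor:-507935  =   - 5^1*29^1*31^1*113^1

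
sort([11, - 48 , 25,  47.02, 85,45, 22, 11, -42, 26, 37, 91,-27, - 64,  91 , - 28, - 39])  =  [ - 64, - 48, - 42, - 39, - 28,-27,11, 11, 22, 25, 26,37, 45, 47.02, 85, 91,91] 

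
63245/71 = 890 + 55/71   =  890.77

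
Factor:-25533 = -3^2*2837^1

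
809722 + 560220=1369942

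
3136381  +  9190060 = 12326441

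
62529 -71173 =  - 8644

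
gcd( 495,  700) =5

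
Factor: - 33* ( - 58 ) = 2^1*3^1 * 11^1*29^1 = 1914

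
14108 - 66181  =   - 52073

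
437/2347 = 437/2347 = 0.19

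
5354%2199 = 956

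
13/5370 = 13/5370 = 0.00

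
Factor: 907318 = 2^1*453659^1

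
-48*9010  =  -432480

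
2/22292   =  1/11146 = 0.00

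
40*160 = 6400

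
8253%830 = 783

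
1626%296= 146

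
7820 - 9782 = -1962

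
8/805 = 8/805 = 0.01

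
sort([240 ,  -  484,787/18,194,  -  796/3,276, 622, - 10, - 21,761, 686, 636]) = [ - 484, - 796/3, - 21,- 10,  787/18,194,  240, 276, 622 , 636, 686,  761]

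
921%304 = 9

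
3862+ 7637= 11499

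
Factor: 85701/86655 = 539/545 = 5^( - 1)*7^2*11^1* 109^ ( - 1)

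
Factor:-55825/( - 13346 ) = 2^( - 1 )*5^2*7^1*11^1 * 29^1 *6673^( - 1 )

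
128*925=118400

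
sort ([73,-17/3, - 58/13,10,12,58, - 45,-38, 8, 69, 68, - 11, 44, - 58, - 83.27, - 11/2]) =[  -  83.27, - 58, - 45, - 38, - 11, - 17/3,- 11/2, - 58/13, 8,10,  12, 44, 58, 68, 69,73 ] 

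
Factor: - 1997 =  - 1997^1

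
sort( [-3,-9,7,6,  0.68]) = [  -  9, - 3,0.68, 6,7]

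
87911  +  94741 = 182652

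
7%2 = 1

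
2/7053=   2/7053 = 0.00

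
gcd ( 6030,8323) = 1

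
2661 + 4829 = 7490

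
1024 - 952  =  72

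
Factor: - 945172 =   -  2^2*236293^1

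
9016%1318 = 1108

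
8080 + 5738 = 13818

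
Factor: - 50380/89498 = -25190/44749 = -2^1*5^1*11^1 * 73^(-1)*229^1*613^(-1 ) 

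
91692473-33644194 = 58048279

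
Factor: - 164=- 2^2 * 41^1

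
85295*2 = 170590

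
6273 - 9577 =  - 3304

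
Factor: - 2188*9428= - 20628464 = - 2^4*547^1*2357^1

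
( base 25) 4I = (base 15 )7D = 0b1110110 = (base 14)86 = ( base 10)118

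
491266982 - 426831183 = 64435799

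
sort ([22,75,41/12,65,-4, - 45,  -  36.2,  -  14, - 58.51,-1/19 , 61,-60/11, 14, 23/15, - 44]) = [ - 58.51, - 45, - 44, - 36.2, -14,-60/11, - 4, - 1/19, 23/15,41/12,14,22,61, 65,75]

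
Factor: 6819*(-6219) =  - 42407361=- 3^3 * 691^1*2273^1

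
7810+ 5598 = 13408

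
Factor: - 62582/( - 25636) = 2^( - 1)*17^( - 1)* 83^1 = 83/34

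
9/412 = 9/412 = 0.02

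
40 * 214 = 8560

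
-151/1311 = -151/1311 = - 0.12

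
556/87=556/87= 6.39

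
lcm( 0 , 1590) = 0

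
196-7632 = - 7436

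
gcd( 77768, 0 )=77768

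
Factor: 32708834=2^1*199^1*82183^1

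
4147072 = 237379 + 3909693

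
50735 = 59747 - 9012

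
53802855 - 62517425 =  - 8714570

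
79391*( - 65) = -5160415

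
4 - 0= 4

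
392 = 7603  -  7211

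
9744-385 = 9359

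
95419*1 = 95419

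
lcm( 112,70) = 560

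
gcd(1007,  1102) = 19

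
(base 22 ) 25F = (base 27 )1DD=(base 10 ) 1093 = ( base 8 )2105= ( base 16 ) 445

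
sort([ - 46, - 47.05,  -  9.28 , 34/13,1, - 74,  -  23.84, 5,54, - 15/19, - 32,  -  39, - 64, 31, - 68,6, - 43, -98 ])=[ - 98, - 74, - 68, - 64, - 47.05,- 46 , - 43, - 39, -32, - 23.84, - 9.28,-15/19,  1, 34/13 , 5  ,  6, 31,54]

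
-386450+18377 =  - 368073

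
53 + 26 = 79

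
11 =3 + 8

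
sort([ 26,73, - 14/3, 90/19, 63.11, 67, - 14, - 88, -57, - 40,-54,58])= [-88,-57, - 54,-40,  -  14,-14/3,90/19,26,58,63.11, 67, 73] 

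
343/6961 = 343/6961 = 0.05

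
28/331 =28/331 = 0.08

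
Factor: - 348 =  - 2^2*3^1*29^1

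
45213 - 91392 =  - 46179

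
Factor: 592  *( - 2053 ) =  - 1215376=- 2^4*37^1*2053^1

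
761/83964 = 761/83964 = 0.01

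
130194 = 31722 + 98472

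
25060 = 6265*4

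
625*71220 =44512500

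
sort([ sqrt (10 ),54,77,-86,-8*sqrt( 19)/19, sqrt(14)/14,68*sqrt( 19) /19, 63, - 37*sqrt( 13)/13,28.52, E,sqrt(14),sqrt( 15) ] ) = [ - 86,- 37 * sqrt( 13)/13,-8*sqrt(19)/19 , sqrt( 14 ) /14,E, sqrt( 10),sqrt (14),sqrt( 15), 68*sqrt( 19)/19,28.52  ,  54,63 , 77]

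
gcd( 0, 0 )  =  0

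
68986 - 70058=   -  1072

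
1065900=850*1254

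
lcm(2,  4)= 4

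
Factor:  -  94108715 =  - 5^1*31^1 * 607153^1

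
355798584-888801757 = - 533003173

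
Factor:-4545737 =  - 7^1 * 281^1*2311^1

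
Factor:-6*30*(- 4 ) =2^4*3^2*5^1 = 720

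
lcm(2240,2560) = 17920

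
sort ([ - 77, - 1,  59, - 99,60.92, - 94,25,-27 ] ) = [ - 99,-94, - 77,-27, - 1, 25, 59, 60.92]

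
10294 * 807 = 8307258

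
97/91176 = 97/91176  =  0.00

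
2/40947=2/40947= 0.00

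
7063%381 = 205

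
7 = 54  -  47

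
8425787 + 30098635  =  38524422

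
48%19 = 10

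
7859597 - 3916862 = 3942735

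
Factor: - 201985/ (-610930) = 2^( - 1)*7^1 * 29^1*307^(-1) = 203/614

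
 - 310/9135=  - 1 + 1765/1827 = - 0.03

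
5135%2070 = 995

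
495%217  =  61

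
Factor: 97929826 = 2^1*17^1 * 179^1*16091^1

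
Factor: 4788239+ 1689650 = 11^1 * 127^1* 4637^1 = 6477889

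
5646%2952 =2694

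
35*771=26985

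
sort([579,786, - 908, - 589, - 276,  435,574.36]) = [  -  908, - 589, - 276,435, 574.36 , 579, 786]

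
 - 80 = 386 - 466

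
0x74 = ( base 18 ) 68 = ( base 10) 116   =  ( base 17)6E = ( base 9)138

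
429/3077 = 429/3077=0.14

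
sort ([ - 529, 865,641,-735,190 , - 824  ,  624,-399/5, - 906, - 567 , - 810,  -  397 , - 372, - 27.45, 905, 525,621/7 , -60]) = [ -906, -824,-810,-735,- 567, -529,  -  397,-372, -399/5, - 60, - 27.45,621/7,190,525,624, 641, 865,905]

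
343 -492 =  - 149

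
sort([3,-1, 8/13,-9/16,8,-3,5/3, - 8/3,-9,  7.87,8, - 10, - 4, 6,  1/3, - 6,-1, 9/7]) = [ - 10, - 9, - 6, - 4, - 3,-8/3, - 1, - 1, - 9/16,1/3,8/13,9/7,5/3, 3,6,7.87 , 8, 8] 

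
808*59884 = 48386272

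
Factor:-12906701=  - 829^1 * 15569^1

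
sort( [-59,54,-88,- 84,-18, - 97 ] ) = [ - 97, - 88, - 84, - 59, - 18,54 ] 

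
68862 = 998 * 69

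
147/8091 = 49/2697  =  0.02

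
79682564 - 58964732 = 20717832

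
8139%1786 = 995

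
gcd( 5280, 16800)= 480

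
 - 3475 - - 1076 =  - 2399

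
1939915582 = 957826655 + 982088927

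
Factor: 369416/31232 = 2^( - 6)*757^1 = 757/64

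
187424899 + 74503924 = 261928823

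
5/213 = 5/213 = 0.02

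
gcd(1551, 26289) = 3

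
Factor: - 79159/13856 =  - 2^ ( - 5)*433^( - 1 )*79159^1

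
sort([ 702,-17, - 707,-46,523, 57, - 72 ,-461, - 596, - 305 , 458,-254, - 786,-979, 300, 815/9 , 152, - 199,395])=[ - 979,  -  786 ,  -  707,-596,-461,-305, - 254,-199, - 72, - 46, - 17,57, 815/9, 152,  300, 395, 458, 523, 702 ] 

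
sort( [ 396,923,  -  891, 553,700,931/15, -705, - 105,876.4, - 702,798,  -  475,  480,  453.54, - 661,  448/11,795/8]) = [ - 891,-705, - 702, - 661,-475 , - 105,448/11, 931/15,795/8, 396, 453.54 , 480 , 553, 700,  798,876.4,923 ]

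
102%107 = 102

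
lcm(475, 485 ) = 46075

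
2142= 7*306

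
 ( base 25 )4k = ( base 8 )170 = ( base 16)78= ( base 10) 120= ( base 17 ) 71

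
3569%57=35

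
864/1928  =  108/241  =  0.45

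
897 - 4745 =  - 3848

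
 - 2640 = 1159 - 3799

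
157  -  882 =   -  725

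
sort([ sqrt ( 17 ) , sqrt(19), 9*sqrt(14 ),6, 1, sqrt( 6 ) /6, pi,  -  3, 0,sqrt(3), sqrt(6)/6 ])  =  [-3, 0,sqrt( 6 ) /6,sqrt(6)/6, 1, sqrt( 3 ), pi, sqrt(17), sqrt(19),6,9*sqrt(14)] 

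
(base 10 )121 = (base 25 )4L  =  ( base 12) A1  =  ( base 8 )171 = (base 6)321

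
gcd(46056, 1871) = 1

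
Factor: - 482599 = -13^1 * 37123^1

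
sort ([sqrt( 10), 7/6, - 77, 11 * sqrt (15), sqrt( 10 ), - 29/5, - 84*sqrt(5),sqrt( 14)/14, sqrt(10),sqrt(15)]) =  [  -  84*sqrt( 5 ),- 77, - 29/5, sqrt( 14 )/14 , 7/6, sqrt(10), sqrt( 10 ), sqrt( 10), sqrt( 15 ),  11*sqrt( 15)]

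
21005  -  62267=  - 41262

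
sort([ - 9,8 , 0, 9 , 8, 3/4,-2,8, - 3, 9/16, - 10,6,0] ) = [ - 10,-9,-3, - 2,0,0 , 9/16,3/4,6,8,8,  8,9]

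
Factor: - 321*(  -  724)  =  232404   =  2^2 * 3^1*107^1*181^1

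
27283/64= 426 + 19/64 =426.30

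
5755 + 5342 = 11097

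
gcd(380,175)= 5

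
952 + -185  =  767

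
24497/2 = 24497/2 = 12248.50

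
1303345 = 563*2315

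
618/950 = 309/475 = 0.65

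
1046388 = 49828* 21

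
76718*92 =7058056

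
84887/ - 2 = -42444 + 1/2 =-42443.50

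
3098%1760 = 1338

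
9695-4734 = 4961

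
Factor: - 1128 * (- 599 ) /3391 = 675672/3391=2^3  *3^1*47^1*599^1*3391^ ( - 1)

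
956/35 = 956/35 = 27.31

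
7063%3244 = 575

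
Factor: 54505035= 3^3*5^1*13^2  *  2389^1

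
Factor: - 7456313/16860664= - 2^( - 3) * 73^ ( - 1) * 263^1 * 28351^1*28871^( - 1 ) 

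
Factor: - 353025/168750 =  - 2^ (-1)*5^( - 3) * 523^1=- 523/250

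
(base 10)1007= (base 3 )1101022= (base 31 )11f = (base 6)4355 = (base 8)1757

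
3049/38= 3049/38 =80.24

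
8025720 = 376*21345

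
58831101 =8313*7077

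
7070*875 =6186250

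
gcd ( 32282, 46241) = 1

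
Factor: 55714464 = 2^5*3^2*13^1*23^1*647^1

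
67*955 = 63985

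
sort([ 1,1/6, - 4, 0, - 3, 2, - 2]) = [ - 4, - 3, - 2, 0,1/6,  1, 2]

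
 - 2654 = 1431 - 4085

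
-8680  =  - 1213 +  - 7467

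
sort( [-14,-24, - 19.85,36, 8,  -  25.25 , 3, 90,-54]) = [ - 54 , - 25.25,- 24, - 19.85, - 14, 3,8,  36, 90 ] 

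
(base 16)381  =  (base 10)897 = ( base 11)746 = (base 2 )1110000001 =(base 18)2df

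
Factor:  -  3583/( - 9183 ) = 3^( - 1)*3061^( - 1)*3583^1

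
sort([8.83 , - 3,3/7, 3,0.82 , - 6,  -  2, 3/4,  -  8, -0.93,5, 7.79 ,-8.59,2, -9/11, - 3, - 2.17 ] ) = [-8.59, - 8, - 6, - 3,-3,  -  2.17, - 2,  -  0.93, - 9/11, 3/7,3/4,0.82,2,3,5, 7.79, 8.83]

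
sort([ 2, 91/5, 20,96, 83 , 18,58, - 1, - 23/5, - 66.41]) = [-66.41, - 23/5, - 1, 2,18,91/5,20, 58,83,96 ] 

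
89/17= 5+4/17 = 5.24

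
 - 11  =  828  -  839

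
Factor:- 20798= - 2^1*10399^1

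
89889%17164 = 4069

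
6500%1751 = 1247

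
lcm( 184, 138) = 552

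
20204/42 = 481 + 1/21=481.05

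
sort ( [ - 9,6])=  [ - 9 , 6]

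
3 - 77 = -74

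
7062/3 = 2354  =  2354.00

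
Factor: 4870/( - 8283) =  - 2^1 *3^( - 1)*5^1 * 11^(-1 )*251^ ( - 1 )*487^1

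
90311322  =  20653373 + 69657949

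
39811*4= 159244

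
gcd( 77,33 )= 11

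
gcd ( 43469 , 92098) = 1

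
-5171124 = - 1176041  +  -3995083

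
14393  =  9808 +4585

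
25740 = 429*60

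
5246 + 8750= 13996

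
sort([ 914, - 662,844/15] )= [-662, 844/15,914] 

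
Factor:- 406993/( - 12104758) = 2^ (-1)*41^( - 1 ) *43^( - 1)*3433^( - 1)* 406993^1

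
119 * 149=17731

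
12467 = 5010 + 7457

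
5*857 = 4285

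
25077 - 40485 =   -  15408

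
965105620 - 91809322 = 873296298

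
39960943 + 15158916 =55119859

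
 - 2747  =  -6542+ 3795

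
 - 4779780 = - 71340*67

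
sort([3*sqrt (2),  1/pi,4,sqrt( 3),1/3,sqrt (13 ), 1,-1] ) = [-1,1/pi,1/3,1,sqrt( 3), sqrt ( 13),4,  3*sqrt( 2 ) ] 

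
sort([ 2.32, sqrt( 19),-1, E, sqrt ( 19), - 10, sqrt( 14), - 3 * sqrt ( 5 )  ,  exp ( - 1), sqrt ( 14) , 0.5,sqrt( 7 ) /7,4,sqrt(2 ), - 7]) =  [  -  10 ,-7, - 3*sqrt( 5), - 1,exp ( - 1),sqrt( 7)/7,0.5,sqrt(2 ),2.32,E, sqrt( 14),sqrt(14) , 4, sqrt( 19) , sqrt (19)]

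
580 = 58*10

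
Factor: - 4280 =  - 2^3 * 5^1*107^1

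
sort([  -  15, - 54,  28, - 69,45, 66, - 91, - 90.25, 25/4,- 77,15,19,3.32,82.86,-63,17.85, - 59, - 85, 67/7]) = [ - 91, - 90.25, - 85, - 77, -69 , - 63,-59, -54, - 15,3.32 , 25/4, 67/7,  15, 17.85,19,28,45,66,  82.86 ] 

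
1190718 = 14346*83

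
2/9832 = 1/4916 = 0.00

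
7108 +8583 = 15691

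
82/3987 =82/3987 = 0.02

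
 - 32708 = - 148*221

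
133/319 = 133/319 = 0.42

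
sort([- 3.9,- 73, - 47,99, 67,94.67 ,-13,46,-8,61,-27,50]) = [ - 73, - 47, - 27, - 13, - 8, - 3.9, 46, 50,  61,67,94.67,99]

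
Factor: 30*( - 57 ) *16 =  - 2^5*3^2*5^1*19^1 = -  27360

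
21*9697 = 203637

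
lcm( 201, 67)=201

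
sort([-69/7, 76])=[  -  69/7,76]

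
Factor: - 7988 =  - 2^2*1997^1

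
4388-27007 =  - 22619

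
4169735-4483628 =-313893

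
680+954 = 1634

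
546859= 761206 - 214347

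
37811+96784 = 134595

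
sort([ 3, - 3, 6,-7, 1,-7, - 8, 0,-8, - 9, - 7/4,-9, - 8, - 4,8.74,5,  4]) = [ - 9, - 9, - 8,-8,-8,-7, - 7, - 4, - 3, - 7/4,0,1, 3, 4,  5  ,  6, 8.74 ] 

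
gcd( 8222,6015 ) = 1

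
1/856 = 1/856 = 0.00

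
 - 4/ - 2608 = 1/652 = 0.00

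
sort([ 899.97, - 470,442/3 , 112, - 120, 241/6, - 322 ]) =[ - 470, - 322, - 120,241/6,112, 442/3, 899.97] 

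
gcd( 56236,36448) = 68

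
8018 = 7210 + 808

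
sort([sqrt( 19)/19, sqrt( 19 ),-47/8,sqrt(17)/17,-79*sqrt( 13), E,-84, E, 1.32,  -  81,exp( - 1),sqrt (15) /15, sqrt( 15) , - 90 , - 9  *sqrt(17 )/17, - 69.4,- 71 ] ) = [-79*  sqrt( 13),  -  90, - 84, - 81, - 71,- 69.4, - 47/8, - 9*sqrt(17)/17,sqrt(19) /19, sqrt( 17) /17,sqrt(  15) /15, exp( - 1), 1.32, E,E, sqrt( 15 ),sqrt(19) ] 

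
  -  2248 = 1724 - 3972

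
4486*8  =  35888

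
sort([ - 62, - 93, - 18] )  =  [ - 93, - 62,-18]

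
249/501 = 83/167=0.50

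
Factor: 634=2^1*317^1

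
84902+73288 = 158190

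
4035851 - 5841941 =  - 1806090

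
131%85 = 46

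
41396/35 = 1182  +  26/35=1182.74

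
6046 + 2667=8713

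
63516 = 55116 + 8400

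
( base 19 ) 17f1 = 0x25c8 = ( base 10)9672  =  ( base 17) 1G7G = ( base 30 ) amc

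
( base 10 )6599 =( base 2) 1100111000111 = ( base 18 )126B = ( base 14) 2595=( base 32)6e7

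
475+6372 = 6847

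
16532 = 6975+9557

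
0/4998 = 0 = 0.00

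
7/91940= 7/91940 = 0.00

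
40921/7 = 5845 + 6/7 = 5845.86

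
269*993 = 267117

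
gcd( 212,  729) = 1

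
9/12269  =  9/12269 = 0.00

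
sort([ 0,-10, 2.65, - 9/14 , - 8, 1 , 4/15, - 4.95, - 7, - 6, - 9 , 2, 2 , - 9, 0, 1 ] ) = [-10, - 9, - 9, - 8 , - 7, - 6, - 4.95, - 9/14,0,0, 4/15,1, 1,2,2,2.65]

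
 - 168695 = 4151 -172846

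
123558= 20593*6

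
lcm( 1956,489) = 1956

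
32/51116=8/12779 = 0.00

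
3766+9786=13552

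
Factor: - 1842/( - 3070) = 3/5 = 3^1*5^( -1)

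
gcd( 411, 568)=1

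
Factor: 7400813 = 7^2*73^1*2069^1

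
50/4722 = 25/2361 = 0.01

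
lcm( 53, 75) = 3975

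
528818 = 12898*41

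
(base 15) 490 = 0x40b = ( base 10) 1035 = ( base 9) 1370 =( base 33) VC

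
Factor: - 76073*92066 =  - 2^1 * 13^1*127^1 *599^1 * 3541^1 = -7003736818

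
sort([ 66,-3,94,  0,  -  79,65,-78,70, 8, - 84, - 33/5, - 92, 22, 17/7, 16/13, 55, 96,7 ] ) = [ - 92,  -  84, - 79, - 78, - 33/5, - 3, 0,  16/13,17/7,  7,8,22,55, 65 , 66,70,  94, 96 ]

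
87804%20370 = 6324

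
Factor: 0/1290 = 0  =  0^1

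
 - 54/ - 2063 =54/2063=0.03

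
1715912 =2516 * 682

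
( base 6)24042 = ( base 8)6632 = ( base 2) 110110011010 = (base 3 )11202222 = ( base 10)3482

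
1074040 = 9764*110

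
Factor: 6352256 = 2^7*49627^1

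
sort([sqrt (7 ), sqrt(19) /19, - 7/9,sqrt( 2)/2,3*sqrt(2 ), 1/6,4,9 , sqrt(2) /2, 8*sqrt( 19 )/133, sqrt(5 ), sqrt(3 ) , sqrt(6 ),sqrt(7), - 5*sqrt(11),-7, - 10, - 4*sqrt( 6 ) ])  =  [ - 5 * sqrt(11), - 10, - 4*sqrt( 6 ), - 7,-7/9,1/6,sqrt(19) /19 , 8*sqrt (19)/133, sqrt(2 )/2,sqrt(2 ) /2,sqrt( 3),sqrt( 5), sqrt(6),  sqrt(7), sqrt( 7), 4,3*sqrt(2 ),9]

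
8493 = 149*57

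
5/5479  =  5/5479 = 0.00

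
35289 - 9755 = 25534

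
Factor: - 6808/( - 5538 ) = 3404/2769  =  2^2*3^( - 1)*13^(- 1) * 23^1*37^1*71^( - 1)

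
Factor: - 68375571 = - 3^1*11^1*61^1 * 33967^1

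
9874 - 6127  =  3747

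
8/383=8/383 = 0.02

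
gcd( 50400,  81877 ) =1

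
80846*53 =4284838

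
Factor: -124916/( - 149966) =2^1*11^1*17^1*449^( - 1 ) = 374/449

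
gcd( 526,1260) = 2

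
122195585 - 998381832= - 876186247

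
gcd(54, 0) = 54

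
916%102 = 100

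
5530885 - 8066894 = -2536009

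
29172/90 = 4862/15= 324.13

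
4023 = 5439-1416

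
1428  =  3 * 476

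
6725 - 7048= - 323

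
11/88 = 1/8 = 0.12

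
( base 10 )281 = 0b100011001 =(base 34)89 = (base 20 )E1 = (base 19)EF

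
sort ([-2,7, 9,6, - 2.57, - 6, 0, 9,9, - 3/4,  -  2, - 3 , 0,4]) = [  -  6, - 3, - 2.57, - 2, - 2, - 3/4,0,0,4, 6,7,9,9, 9]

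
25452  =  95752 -70300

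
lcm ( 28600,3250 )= 143000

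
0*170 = 0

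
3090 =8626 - 5536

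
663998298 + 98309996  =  762308294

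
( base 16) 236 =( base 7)1436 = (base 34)GM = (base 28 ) K6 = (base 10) 566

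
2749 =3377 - 628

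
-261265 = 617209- 878474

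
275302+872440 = 1147742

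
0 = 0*9557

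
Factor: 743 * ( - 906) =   -  2^1 * 3^1*151^1*743^1 = -  673158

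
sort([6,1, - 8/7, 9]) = [ - 8/7,1, 6,9]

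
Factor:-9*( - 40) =2^3*3^2*5^1= 360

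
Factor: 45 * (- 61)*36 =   -  98820 = -2^2  *3^4 * 5^1* 61^1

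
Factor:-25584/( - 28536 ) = 26/29 = 2^1 * 13^1*29^(-1)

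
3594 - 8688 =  - 5094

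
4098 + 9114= 13212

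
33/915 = 11/305 = 0.04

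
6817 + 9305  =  16122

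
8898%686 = 666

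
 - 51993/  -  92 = 565+ 13/92  =  565.14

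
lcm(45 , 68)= 3060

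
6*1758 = 10548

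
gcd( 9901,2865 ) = 1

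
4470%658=522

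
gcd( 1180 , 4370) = 10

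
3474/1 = 3474= 3474.00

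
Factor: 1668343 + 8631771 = 10300114 = 2^1*11^1* 468187^1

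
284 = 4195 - 3911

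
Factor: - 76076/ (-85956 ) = 77/87=3^( - 1 )*7^1*11^1*29^(-1 )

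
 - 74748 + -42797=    - 117545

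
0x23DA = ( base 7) 35521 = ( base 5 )243203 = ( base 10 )9178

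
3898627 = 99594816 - 95696189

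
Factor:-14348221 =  - 17^1*844013^1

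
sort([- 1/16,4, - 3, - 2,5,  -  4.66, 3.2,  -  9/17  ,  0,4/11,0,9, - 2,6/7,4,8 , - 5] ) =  [-5, - 4.66, - 3, - 2,-2, - 9/17, - 1/16,  0,  0,4/11,6/7, 3.2,  4, 4, 5,8, 9] 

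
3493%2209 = 1284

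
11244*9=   101196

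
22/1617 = 2/147  =  0.01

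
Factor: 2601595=5^1*17^1 * 127^1*241^1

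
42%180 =42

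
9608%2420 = 2348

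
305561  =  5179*59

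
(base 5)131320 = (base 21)bh2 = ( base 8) 12132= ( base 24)912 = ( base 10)5210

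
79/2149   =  79/2149 = 0.04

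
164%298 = 164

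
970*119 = 115430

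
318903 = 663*481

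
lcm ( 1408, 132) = 4224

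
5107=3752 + 1355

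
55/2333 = 55/2333 =0.02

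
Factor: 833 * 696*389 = 225529752 = 2^3 *3^1 * 7^2*17^1*29^1*389^1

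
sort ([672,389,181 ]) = [ 181,389, 672]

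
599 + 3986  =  4585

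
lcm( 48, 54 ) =432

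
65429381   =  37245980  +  28183401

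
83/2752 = 83/2752 = 0.03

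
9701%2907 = 980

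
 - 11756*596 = -7006576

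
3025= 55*55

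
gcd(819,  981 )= 9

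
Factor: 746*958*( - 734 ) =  - 524566312  =  - 2^3  *367^1*373^1*479^1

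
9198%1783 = 283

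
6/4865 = 6/4865 = 0.00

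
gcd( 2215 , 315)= 5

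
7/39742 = 7/39742 = 0.00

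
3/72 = 1/24 = 0.04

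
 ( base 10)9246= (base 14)3526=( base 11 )6A46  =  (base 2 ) 10010000011110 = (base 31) 9J8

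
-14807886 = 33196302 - 48004188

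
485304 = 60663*8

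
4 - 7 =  - 3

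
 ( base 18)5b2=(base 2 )11100011100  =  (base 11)1405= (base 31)1RM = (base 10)1820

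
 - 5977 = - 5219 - 758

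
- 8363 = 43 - 8406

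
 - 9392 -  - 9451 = 59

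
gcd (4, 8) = 4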